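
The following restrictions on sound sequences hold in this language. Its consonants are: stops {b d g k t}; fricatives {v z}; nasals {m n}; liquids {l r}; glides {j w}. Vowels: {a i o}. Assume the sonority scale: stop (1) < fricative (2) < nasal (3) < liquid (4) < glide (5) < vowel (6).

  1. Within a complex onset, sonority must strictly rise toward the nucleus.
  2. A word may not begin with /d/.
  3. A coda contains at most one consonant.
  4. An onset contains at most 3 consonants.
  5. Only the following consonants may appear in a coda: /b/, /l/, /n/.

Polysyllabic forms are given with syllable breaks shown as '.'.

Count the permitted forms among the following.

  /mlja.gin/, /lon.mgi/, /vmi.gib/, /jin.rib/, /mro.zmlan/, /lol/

/mlja.gin/ — σ1 onset /mlj/ (3→4→5 rises), coda /∅/ ok; σ2 onset /g/, coda /n/ ok → permitted
/lon.mgi/ — violates constraint 1: syllable 2 onset /mg/: /m/ (nasal, 3) → /g/ (stop, 1) does not rise → not permitted
/vmi.gib/ — σ1 onset /vm/ (2→3 rises), coda /∅/ ok; σ2 onset /g/, coda /b/ ok → permitted
/jin.rib/ — σ1 onset /j/, coda /n/ ok; σ2 onset /r/, coda /b/ ok → permitted
/mro.zmlan/ — σ1 onset /mr/ (3→4 rises), coda /∅/ ok; σ2 onset /zml/ (2→3→4 rises), coda /n/ ok → permitted
/lol/ — σ1 onset /l/, coda /l/ ok → permitted
Permitted: /mlja.gin/, /vmi.gib/, /jin.rib/, /mro.zmlan/, /lol/ → 5.

5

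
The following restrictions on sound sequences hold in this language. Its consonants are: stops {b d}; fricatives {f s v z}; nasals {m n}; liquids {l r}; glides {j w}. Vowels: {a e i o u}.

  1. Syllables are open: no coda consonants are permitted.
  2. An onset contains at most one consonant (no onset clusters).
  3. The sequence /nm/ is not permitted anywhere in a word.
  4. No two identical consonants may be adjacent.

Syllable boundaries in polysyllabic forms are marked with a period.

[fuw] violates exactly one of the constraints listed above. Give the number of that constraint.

[fuw]: syllable 1 coda /w/ has 1 consonant (> 0).
This is a violation of constraint 1: "Syllables are open: no coda consonants are permitted."
The remaining constraints (2, 3, 4) are satisfied.

1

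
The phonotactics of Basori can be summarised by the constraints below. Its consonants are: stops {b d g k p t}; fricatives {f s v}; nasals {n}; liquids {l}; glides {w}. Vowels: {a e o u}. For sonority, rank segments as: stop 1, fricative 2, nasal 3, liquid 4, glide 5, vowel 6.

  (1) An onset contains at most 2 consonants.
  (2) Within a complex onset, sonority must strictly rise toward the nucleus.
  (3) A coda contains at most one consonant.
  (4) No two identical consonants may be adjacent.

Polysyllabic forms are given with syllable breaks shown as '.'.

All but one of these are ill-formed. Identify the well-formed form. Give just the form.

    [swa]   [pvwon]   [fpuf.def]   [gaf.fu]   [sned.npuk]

[swa] — σ1 onset /sw/ (2→5 rises), coda /∅/ ok → well-formed
[pvwon] — violates constraint 1: syllable 1 onset /pvw/ has 3 consonants (> 2) → ill-formed
[fpuf.def] — violates constraint 2: syllable 1 onset /fp/: /f/ (fricative, 2) → /p/ (stop, 1) does not rise → ill-formed
[gaf.fu] — violates constraint 4: adjacent identical consonants /ff/ → ill-formed
[sned.npuk] — violates constraint 2: syllable 2 onset /np/: /n/ (nasal, 3) → /p/ (stop, 1) does not rise → ill-formed

[swa]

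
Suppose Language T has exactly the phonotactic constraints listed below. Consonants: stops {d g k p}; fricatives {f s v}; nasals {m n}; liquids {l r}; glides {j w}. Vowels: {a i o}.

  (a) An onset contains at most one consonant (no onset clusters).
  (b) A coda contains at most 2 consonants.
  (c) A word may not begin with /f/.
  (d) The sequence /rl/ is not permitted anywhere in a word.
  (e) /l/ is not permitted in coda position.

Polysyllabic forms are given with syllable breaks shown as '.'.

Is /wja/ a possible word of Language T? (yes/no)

/wja/ — violates constraint (a): syllable 1 onset /wj/ has 2 consonants (> 1) → illicit

no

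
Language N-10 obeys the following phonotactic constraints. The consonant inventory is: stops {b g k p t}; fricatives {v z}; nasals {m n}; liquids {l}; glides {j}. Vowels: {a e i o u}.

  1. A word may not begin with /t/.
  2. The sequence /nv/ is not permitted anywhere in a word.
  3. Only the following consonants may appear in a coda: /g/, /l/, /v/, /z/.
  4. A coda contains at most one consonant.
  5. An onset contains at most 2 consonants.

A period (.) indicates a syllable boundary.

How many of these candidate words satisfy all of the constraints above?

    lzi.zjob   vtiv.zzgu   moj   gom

0

lzi.zjob — violates constraint 3: syllable 2 coda contains /b/, which is not a licensed coda consonant → phonotactically illegal
vtiv.zzgu — violates constraint 5: syllable 2 onset /zzg/ has 3 consonants (> 2) → phonotactically illegal
moj — violates constraint 3: syllable 1 coda contains /j/, which is not a licensed coda consonant → phonotactically illegal
gom — violates constraint 3: syllable 1 coda contains /m/, which is not a licensed coda consonant → phonotactically illegal
No form is phonotactically legal → 0.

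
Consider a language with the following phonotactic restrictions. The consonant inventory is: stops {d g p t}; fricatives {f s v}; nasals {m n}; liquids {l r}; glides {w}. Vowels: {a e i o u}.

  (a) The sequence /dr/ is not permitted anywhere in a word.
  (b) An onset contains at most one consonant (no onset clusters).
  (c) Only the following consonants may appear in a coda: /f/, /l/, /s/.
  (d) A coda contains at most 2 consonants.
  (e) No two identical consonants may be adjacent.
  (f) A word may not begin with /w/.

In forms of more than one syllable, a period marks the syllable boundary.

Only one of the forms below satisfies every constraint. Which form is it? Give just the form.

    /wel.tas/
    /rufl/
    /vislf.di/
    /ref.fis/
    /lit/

/wel.tas/ — violates constraint (f): word begins with /w/ → not permitted
/rufl/ — σ1 onset /r/, coda /fl/ (2C) ok → permitted
/vislf.di/ — violates constraint (d): syllable 1 coda /slf/ has 3 consonants (> 2) → not permitted
/ref.fis/ — violates constraint (e): adjacent identical consonants /ff/ → not permitted
/lit/ — violates constraint (c): syllable 1 coda contains /t/, which is not a licensed coda consonant → not permitted

/rufl/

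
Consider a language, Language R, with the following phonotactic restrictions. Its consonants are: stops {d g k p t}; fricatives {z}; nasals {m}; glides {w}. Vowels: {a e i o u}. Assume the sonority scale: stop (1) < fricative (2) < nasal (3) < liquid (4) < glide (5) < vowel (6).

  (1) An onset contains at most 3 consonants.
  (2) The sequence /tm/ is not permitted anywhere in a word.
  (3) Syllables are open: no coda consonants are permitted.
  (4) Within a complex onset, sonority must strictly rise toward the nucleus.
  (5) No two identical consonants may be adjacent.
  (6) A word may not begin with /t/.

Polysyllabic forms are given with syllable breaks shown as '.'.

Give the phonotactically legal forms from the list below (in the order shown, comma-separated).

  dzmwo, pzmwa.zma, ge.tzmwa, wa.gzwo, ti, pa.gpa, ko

wa.gzwo, ko

dzmwo — violates constraint 1: syllable 1 onset /dzmw/ has 4 consonants (> 3) → phonotactically illegal
pzmwa.zma — violates constraint 1: syllable 1 onset /pzmw/ has 4 consonants (> 3) → phonotactically illegal
ge.tzmwa — violates constraint 1: syllable 2 onset /tzmw/ has 4 consonants (> 3) → phonotactically illegal
wa.gzwo — σ1 onset /w/, coda /∅/ ok; σ2 onset /gzw/ (1→2→5 rises), coda /∅/ ok → phonotactically legal
ti — violates constraint 6: word begins with /t/ → phonotactically illegal
pa.gpa — violates constraint 4: syllable 2 onset /gp/: /g/ (stop, 1) → /p/ (stop, 1) does not rise → phonotactically illegal
ko — σ1 onset /k/, coda /∅/ ok → phonotactically legal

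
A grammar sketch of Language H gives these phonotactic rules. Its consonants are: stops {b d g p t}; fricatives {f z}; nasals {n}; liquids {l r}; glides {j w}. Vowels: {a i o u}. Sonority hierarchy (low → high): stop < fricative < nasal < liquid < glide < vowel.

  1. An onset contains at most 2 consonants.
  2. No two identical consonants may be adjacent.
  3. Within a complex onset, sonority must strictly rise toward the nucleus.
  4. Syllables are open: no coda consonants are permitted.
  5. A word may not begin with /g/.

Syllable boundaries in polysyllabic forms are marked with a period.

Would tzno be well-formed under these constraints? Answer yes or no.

tzno — violates constraint 1: syllable 1 onset /tzn/ has 3 consonants (> 2) → ill-formed

no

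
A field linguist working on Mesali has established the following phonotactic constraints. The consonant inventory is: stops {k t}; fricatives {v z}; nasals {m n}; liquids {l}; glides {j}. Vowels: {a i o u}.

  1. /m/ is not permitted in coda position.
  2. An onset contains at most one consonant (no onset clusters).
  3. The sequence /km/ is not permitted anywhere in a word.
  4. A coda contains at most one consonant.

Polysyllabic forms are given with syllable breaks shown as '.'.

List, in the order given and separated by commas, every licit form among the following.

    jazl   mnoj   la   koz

jazl — violates constraint 4: syllable 1 coda /zl/ has 2 consonants (> 1) → illicit
mnoj — violates constraint 2: syllable 1 onset /mn/ has 2 consonants (> 1) → illicit
la — σ1 onset /l/, coda /∅/ ok → licit
koz — σ1 onset /k/, coda /z/ ok → licit

la, koz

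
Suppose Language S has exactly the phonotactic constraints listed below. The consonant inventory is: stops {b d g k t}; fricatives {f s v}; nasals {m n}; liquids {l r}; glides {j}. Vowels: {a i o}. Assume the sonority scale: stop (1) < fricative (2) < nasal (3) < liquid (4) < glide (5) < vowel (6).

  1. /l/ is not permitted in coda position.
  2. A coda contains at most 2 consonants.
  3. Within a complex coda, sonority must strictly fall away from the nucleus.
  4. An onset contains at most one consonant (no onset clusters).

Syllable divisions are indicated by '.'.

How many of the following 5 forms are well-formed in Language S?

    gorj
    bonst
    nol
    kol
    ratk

gorj — violates constraint 3: syllable 1 coda /rj/: /r/ (liquid, 4) → /j/ (glide, 5) does not fall → ill-formed
bonst — violates constraint 2: syllable 1 coda /nst/ has 3 consonants (> 2) → ill-formed
nol — violates constraint 1: syllable 1 coda contains /l/ → ill-formed
kol — violates constraint 1: syllable 1 coda contains /l/ → ill-formed
ratk — violates constraint 3: syllable 1 coda /tk/: /t/ (stop, 1) → /k/ (stop, 1) does not fall → ill-formed
No form is well-formed → 0.

0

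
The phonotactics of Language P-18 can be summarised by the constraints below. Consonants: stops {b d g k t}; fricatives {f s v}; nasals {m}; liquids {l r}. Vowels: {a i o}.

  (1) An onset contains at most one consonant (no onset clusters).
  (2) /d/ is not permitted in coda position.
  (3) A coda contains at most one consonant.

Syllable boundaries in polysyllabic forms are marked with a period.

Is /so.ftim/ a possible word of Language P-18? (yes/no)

no

/so.ftim/ — violates constraint 1: syllable 2 onset /ft/ has 2 consonants (> 1) → illicit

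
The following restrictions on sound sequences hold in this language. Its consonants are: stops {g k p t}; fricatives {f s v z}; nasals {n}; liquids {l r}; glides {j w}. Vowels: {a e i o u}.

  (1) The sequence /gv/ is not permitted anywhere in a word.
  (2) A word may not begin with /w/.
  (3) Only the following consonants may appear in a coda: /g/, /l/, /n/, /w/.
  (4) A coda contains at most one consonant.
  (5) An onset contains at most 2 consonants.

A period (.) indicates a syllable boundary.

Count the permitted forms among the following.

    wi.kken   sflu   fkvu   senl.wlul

0

wi.kken — violates constraint 2: word begins with /w/ → not permitted
sflu — violates constraint 5: syllable 1 onset /sfl/ has 3 consonants (> 2) → not permitted
fkvu — violates constraint 5: syllable 1 onset /fkv/ has 3 consonants (> 2) → not permitted
senl.wlul — violates constraint 4: syllable 1 coda /nl/ has 2 consonants (> 1) → not permitted
No form is permitted → 0.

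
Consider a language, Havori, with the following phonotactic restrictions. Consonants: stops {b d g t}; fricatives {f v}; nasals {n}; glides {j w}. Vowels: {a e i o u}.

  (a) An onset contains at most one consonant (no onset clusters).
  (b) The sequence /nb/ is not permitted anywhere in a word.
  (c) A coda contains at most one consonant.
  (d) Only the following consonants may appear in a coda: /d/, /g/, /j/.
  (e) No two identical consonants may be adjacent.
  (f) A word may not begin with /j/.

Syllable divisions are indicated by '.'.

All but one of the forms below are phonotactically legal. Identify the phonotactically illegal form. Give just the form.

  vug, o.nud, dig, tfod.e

vug — σ1 onset /v/, coda /g/ ok → phonotactically legal
o.nud — σ1 onset /∅/, coda /∅/ ok; σ2 onset /n/, coda /d/ ok → phonotactically legal
dig — σ1 onset /d/, coda /g/ ok → phonotactically legal
tfod.e — violates constraint (a): syllable 1 onset /tf/ has 2 consonants (> 1) → phonotactically illegal

tfod.e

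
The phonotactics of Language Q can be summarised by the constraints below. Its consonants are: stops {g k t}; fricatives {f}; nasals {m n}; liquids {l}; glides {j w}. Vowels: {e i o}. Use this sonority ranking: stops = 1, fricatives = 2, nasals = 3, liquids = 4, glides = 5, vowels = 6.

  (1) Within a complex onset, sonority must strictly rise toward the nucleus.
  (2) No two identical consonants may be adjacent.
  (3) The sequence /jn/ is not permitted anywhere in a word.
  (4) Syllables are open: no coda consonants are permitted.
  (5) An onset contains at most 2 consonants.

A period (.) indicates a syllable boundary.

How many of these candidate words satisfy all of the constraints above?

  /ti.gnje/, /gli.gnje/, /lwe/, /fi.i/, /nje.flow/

2

/ti.gnje/ — violates constraint 5: syllable 2 onset /gnj/ has 3 consonants (> 2) → illicit
/gli.gnje/ — violates constraint 5: syllable 2 onset /gnj/ has 3 consonants (> 2) → illicit
/lwe/ — σ1 onset /lw/ (4→5 rises), coda /∅/ ok → licit
/fi.i/ — σ1 onset /f/, coda /∅/ ok; σ2 onset /∅/, coda /∅/ ok → licit
/nje.flow/ — violates constraint 4: syllable 2 coda /w/ has 1 consonant (> 0) → illicit
Licit: /lwe/, /fi.i/ → 2.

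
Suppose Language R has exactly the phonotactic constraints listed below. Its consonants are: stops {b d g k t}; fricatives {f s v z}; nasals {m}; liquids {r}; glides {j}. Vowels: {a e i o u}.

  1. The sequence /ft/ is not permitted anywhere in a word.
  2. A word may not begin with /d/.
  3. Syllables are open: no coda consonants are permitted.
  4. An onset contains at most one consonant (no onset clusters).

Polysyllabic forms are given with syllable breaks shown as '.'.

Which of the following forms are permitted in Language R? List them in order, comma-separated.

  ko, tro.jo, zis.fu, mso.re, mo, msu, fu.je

ko, mo, fu.je

ko — σ1 onset /k/, coda /∅/ ok → permitted
tro.jo — violates constraint 4: syllable 1 onset /tr/ has 2 consonants (> 1) → not permitted
zis.fu — violates constraint 3: syllable 1 coda /s/ has 1 consonant (> 0) → not permitted
mso.re — violates constraint 4: syllable 1 onset /ms/ has 2 consonants (> 1) → not permitted
mo — σ1 onset /m/, coda /∅/ ok → permitted
msu — violates constraint 4: syllable 1 onset /ms/ has 2 consonants (> 1) → not permitted
fu.je — σ1 onset /f/, coda /∅/ ok; σ2 onset /j/, coda /∅/ ok → permitted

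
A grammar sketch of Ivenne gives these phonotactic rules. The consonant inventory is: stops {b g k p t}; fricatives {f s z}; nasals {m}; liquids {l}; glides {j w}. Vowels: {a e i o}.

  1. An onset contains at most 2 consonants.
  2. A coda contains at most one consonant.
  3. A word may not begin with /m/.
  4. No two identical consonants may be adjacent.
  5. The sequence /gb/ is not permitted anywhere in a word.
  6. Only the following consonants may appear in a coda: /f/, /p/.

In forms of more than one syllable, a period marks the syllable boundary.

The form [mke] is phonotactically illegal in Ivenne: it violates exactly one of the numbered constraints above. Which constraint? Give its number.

3

[mke]: word begins with /m/.
This is a violation of constraint 3: "A word may not begin with /m/."
The remaining constraints (1, 2, 4, 5, 6) are satisfied.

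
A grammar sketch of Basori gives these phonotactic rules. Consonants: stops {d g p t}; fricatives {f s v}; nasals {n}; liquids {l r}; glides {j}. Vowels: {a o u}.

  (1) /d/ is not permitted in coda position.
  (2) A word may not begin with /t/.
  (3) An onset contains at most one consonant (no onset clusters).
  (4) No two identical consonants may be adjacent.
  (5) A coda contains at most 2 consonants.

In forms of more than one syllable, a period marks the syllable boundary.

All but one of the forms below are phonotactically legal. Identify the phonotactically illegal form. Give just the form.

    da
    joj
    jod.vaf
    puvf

jod.vaf

da — σ1 onset /d/, coda /∅/ ok → phonotactically legal
joj — σ1 onset /j/, coda /j/ ok → phonotactically legal
jod.vaf — violates constraint 1: syllable 1 coda contains /d/ → phonotactically illegal
puvf — σ1 onset /p/, coda /vf/ (2C) ok → phonotactically legal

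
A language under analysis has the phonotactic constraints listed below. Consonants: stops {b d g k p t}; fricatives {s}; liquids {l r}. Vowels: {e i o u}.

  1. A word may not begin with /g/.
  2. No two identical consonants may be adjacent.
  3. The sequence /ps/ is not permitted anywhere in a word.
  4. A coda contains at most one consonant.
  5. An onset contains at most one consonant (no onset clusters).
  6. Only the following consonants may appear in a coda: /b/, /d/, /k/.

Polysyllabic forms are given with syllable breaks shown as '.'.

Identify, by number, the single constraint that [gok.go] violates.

[gok.go]: word begins with /g/.
This is a violation of constraint 1: "A word may not begin with /g/."
The remaining constraints (2, 3, 4, 5, 6) are satisfied.

1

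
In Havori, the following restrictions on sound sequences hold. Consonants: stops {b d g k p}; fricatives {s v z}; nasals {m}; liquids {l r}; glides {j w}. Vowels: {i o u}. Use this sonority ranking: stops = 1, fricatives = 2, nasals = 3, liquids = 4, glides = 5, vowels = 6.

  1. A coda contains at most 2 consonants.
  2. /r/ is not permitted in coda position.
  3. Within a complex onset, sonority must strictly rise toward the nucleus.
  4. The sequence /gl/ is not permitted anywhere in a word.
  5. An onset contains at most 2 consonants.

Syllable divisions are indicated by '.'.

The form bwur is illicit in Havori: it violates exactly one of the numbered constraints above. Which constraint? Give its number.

bwur: syllable 1 coda contains /r/.
This is a violation of constraint 2: "/r/ is not permitted in coda position."
The remaining constraints (1, 3, 4, 5) are satisfied.

2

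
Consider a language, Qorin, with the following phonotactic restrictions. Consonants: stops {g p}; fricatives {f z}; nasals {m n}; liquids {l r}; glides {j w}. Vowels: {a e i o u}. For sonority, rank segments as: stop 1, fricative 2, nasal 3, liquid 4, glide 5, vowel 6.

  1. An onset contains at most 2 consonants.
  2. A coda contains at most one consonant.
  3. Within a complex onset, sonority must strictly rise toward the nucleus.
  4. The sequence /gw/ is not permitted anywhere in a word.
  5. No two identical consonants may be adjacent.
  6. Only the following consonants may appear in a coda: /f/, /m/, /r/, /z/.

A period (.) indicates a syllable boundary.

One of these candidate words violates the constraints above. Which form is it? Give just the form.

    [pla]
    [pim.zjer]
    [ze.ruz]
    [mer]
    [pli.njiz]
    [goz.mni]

[pla] — σ1 onset /pl/ (1→4 rises), coda /∅/ ok → phonotactically legal
[pim.zjer] — σ1 onset /p/, coda /m/ ok; σ2 onset /zj/ (2→5 rises), coda /r/ ok → phonotactically legal
[ze.ruz] — σ1 onset /z/, coda /∅/ ok; σ2 onset /r/, coda /z/ ok → phonotactically legal
[mer] — σ1 onset /m/, coda /r/ ok → phonotactically legal
[pli.njiz] — σ1 onset /pl/ (1→4 rises), coda /∅/ ok; σ2 onset /nj/ (3→5 rises), coda /z/ ok → phonotactically legal
[goz.mni] — violates constraint 3: syllable 2 onset /mn/: /m/ (nasal, 3) → /n/ (nasal, 3) does not rise → phonotactically illegal

[goz.mni]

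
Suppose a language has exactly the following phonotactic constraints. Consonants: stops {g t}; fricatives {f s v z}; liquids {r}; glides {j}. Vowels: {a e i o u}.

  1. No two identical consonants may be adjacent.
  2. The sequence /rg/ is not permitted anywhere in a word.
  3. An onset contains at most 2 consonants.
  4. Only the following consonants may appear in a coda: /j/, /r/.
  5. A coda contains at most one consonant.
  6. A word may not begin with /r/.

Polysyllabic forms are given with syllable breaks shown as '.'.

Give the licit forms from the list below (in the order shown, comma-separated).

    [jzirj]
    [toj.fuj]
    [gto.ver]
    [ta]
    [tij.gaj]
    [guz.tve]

[jzirj] — violates constraint 5: syllable 1 coda /rj/ has 2 consonants (> 1) → illicit
[toj.fuj] — σ1 onset /t/, coda /j/ ok; σ2 onset /f/, coda /j/ ok → licit
[gto.ver] — σ1 onset /gt/ (2C), coda /∅/ ok; σ2 onset /v/, coda /r/ ok → licit
[ta] — σ1 onset /t/, coda /∅/ ok → licit
[tij.gaj] — σ1 onset /t/, coda /j/ ok; σ2 onset /g/, coda /j/ ok → licit
[guz.tve] — violates constraint 4: syllable 1 coda contains /z/, which is not a licensed coda consonant → illicit

[toj.fuj], [gto.ver], [ta], [tij.gaj]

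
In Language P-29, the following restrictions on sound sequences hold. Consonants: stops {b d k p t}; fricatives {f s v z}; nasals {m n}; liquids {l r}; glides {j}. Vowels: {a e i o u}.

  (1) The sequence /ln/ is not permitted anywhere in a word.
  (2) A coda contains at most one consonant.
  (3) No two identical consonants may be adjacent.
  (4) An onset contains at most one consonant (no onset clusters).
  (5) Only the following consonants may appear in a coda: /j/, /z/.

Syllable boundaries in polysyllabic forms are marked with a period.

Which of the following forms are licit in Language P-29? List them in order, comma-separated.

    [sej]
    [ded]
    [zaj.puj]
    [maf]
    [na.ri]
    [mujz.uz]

[sej] — σ1 onset /s/, coda /j/ ok → licit
[ded] — violates constraint 5: syllable 1 coda contains /d/, which is not a licensed coda consonant → illicit
[zaj.puj] — σ1 onset /z/, coda /j/ ok; σ2 onset /p/, coda /j/ ok → licit
[maf] — violates constraint 5: syllable 1 coda contains /f/, which is not a licensed coda consonant → illicit
[na.ri] — σ1 onset /n/, coda /∅/ ok; σ2 onset /r/, coda /∅/ ok → licit
[mujz.uz] — violates constraint 2: syllable 1 coda /jz/ has 2 consonants (> 1) → illicit

[sej], [zaj.puj], [na.ri]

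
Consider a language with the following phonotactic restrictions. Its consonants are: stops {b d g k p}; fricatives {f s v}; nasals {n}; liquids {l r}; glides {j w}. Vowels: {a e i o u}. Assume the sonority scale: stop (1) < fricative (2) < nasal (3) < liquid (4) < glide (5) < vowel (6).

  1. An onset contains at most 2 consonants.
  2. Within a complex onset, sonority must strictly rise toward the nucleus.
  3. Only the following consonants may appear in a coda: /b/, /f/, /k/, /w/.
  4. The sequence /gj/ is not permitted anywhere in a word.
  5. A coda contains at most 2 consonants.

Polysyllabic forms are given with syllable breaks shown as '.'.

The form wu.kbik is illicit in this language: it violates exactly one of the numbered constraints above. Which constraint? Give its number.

wu.kbik: syllable 2 onset /kb/: /k/ (stop, 1) → /b/ (stop, 1) does not rise.
This is a violation of constraint 2: "Within a complex onset, sonority must strictly rise toward the nucleus."
The remaining constraints (1, 3, 4, 5) are satisfied.

2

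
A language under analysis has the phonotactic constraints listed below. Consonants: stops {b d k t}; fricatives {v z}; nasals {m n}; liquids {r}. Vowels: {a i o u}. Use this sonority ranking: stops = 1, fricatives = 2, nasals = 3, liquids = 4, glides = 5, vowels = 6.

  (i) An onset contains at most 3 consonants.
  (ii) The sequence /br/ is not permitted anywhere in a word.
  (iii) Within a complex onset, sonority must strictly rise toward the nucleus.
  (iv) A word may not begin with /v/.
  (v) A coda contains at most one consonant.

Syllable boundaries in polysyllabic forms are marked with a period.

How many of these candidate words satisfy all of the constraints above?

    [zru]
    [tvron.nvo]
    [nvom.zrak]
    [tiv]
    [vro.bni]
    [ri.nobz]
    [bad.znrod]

[zru] — σ1 onset /zr/ (2→4 rises), coda /∅/ ok → permitted
[tvron.nvo] — violates constraint (iii): syllable 2 onset /nv/: /n/ (nasal, 3) → /v/ (fricative, 2) does not rise → not permitted
[nvom.zrak] — violates constraint (iii): syllable 1 onset /nv/: /n/ (nasal, 3) → /v/ (fricative, 2) does not rise → not permitted
[tiv] — σ1 onset /t/, coda /v/ ok → permitted
[vro.bni] — violates constraint (iv): word begins with /v/ → not permitted
[ri.nobz] — violates constraint (v): syllable 2 coda /bz/ has 2 consonants (> 1) → not permitted
[bad.znrod] — σ1 onset /b/, coda /d/ ok; σ2 onset /znr/ (2→3→4 rises), coda /d/ ok → permitted
Permitted: [zru], [tiv], [bad.znrod] → 3.

3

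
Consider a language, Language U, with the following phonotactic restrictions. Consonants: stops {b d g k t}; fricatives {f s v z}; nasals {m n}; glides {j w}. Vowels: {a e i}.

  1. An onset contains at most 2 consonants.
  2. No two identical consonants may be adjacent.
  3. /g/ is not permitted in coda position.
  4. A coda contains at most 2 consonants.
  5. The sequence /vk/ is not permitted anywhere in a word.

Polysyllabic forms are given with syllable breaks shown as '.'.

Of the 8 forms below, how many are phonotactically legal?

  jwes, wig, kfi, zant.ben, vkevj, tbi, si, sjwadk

jwes — σ1 onset /jw/ (2C), coda /s/ ok → phonotactically legal
wig — violates constraint 3: syllable 1 coda contains /g/ → phonotactically illegal
kfi — σ1 onset /kf/ (2C), coda /∅/ ok → phonotactically legal
zant.ben — σ1 onset /z/, coda /nt/ (2C) ok; σ2 onset /b/, coda /n/ ok → phonotactically legal
vkevj — violates constraint 5: contains banned sequence /vk/ → phonotactically illegal
tbi — σ1 onset /tb/ (2C), coda /∅/ ok → phonotactically legal
si — σ1 onset /s/, coda /∅/ ok → phonotactically legal
sjwadk — violates constraint 1: syllable 1 onset /sjw/ has 3 consonants (> 2) → phonotactically illegal
Phonotactically legal: jwes, kfi, zant.ben, tbi, si → 5.

5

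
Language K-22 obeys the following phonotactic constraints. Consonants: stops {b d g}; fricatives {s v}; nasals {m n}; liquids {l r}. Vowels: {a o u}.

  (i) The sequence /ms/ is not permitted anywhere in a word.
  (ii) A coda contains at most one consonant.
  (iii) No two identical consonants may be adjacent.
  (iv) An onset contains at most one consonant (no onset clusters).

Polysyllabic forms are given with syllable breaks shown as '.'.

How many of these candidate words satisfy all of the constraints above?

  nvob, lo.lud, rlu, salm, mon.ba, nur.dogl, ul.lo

nvob — violates constraint (iv): syllable 1 onset /nv/ has 2 consonants (> 1) → not permitted
lo.lud — σ1 onset /l/, coda /∅/ ok; σ2 onset /l/, coda /d/ ok → permitted
rlu — violates constraint (iv): syllable 1 onset /rl/ has 2 consonants (> 1) → not permitted
salm — violates constraint (ii): syllable 1 coda /lm/ has 2 consonants (> 1) → not permitted
mon.ba — σ1 onset /m/, coda /n/ ok; σ2 onset /b/, coda /∅/ ok → permitted
nur.dogl — violates constraint (ii): syllable 2 coda /gl/ has 2 consonants (> 1) → not permitted
ul.lo — violates constraint (iii): adjacent identical consonants /ll/ → not permitted
Permitted: lo.lud, mon.ba → 2.

2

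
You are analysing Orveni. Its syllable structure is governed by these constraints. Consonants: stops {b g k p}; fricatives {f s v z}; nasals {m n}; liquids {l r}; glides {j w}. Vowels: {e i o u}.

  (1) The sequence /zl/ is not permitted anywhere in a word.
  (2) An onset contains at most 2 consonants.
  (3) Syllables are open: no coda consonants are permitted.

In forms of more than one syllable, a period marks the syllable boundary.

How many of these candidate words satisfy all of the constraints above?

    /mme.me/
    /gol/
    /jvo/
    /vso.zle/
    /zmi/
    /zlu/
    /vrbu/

3

/mme.me/ — σ1 onset /mm/ (2C), coda /∅/ ok; σ2 onset /m/, coda /∅/ ok → well-formed
/gol/ — violates constraint 3: syllable 1 coda /l/ has 1 consonant (> 0) → ill-formed
/jvo/ — σ1 onset /jv/ (2C), coda /∅/ ok → well-formed
/vso.zle/ — violates constraint 1: contains banned sequence /zl/ → ill-formed
/zmi/ — σ1 onset /zm/ (2C), coda /∅/ ok → well-formed
/zlu/ — violates constraint 1: contains banned sequence /zl/ → ill-formed
/vrbu/ — violates constraint 2: syllable 1 onset /vrb/ has 3 consonants (> 2) → ill-formed
Well-formed: /mme.me/, /jvo/, /zmi/ → 3.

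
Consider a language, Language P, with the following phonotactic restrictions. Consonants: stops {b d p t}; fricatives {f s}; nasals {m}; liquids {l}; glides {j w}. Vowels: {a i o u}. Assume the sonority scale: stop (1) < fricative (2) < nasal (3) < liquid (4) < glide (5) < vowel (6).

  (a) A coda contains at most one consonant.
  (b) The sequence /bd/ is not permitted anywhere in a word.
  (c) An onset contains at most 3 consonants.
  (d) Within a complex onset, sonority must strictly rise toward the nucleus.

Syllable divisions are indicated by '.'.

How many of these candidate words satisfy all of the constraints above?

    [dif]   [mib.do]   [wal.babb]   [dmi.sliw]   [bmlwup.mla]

[dif] — σ1 onset /d/, coda /f/ ok → phonotactically legal
[mib.do] — violates constraint (b): contains banned sequence /bd/ → phonotactically illegal
[wal.babb] — violates constraint (a): syllable 2 coda /bb/ has 2 consonants (> 1) → phonotactically illegal
[dmi.sliw] — σ1 onset /dm/ (1→3 rises), coda /∅/ ok; σ2 onset /sl/ (2→4 rises), coda /w/ ok → phonotactically legal
[bmlwup.mla] — violates constraint (c): syllable 1 onset /bmlw/ has 4 consonants (> 3) → phonotactically illegal
Phonotactically legal: [dif], [dmi.sliw] → 2.

2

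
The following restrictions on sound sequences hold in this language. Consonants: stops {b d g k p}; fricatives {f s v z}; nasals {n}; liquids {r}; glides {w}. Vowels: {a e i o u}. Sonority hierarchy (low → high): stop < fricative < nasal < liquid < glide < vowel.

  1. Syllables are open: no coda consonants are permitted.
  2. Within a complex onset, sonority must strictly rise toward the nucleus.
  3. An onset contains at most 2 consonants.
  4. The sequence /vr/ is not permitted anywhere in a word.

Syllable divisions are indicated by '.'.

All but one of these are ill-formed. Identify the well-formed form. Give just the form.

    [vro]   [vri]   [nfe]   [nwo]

[vro] — violates constraint 4: contains banned sequence /vr/ → ill-formed
[vri] — violates constraint 4: contains banned sequence /vr/ → ill-formed
[nfe] — violates constraint 2: syllable 1 onset /nf/: /n/ (nasal, 3) → /f/ (fricative, 2) does not rise → ill-formed
[nwo] — σ1 onset /nw/ (3→5 rises), coda /∅/ ok → well-formed

[nwo]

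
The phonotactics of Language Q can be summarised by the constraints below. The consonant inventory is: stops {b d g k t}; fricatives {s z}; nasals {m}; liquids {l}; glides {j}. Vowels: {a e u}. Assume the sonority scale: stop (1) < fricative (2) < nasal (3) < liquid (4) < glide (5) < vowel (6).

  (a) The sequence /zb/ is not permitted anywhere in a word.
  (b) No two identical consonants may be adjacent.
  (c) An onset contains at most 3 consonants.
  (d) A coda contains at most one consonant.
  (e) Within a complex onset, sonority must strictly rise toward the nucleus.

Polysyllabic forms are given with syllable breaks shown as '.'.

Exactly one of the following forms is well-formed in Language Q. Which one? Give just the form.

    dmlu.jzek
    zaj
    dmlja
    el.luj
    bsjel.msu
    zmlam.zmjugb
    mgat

dmlu.jzek — violates constraint (e): syllable 2 onset /jz/: /j/ (glide, 5) → /z/ (fricative, 2) does not rise → ill-formed
zaj — σ1 onset /z/, coda /j/ ok → well-formed
dmlja — violates constraint (c): syllable 1 onset /dmlj/ has 4 consonants (> 3) → ill-formed
el.luj — violates constraint (b): adjacent identical consonants /ll/ → ill-formed
bsjel.msu — violates constraint (e): syllable 2 onset /ms/: /m/ (nasal, 3) → /s/ (fricative, 2) does not rise → ill-formed
zmlam.zmjugb — violates constraint (d): syllable 2 coda /gb/ has 2 consonants (> 1) → ill-formed
mgat — violates constraint (e): syllable 1 onset /mg/: /m/ (nasal, 3) → /g/ (stop, 1) does not rise → ill-formed

zaj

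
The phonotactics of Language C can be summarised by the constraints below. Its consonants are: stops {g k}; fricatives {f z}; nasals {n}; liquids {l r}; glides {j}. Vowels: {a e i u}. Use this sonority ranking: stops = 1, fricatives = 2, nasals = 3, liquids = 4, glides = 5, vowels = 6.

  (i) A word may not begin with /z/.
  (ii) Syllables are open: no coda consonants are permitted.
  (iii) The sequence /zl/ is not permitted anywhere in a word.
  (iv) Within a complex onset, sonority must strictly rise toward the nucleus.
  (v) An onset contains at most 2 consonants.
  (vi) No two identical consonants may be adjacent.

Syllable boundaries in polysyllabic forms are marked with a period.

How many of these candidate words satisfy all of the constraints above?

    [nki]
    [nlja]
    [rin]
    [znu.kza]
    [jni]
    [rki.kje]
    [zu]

0

[nki] — violates constraint (iv): syllable 1 onset /nk/: /n/ (nasal, 3) → /k/ (stop, 1) does not rise → illicit
[nlja] — violates constraint (v): syllable 1 onset /nlj/ has 3 consonants (> 2) → illicit
[rin] — violates constraint (ii): syllable 1 coda /n/ has 1 consonant (> 0) → illicit
[znu.kza] — violates constraint (i): word begins with /z/ → illicit
[jni] — violates constraint (iv): syllable 1 onset /jn/: /j/ (glide, 5) → /n/ (nasal, 3) does not rise → illicit
[rki.kje] — violates constraint (iv): syllable 1 onset /rk/: /r/ (liquid, 4) → /k/ (stop, 1) does not rise → illicit
[zu] — violates constraint (i): word begins with /z/ → illicit
No form is licit → 0.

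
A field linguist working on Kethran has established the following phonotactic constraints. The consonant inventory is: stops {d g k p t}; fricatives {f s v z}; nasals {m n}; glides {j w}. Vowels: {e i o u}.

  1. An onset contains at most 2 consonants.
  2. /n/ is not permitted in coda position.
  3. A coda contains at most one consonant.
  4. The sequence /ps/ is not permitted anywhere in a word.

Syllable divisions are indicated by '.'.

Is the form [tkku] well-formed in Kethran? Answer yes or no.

no

[tkku] — violates constraint 1: syllable 1 onset /tkk/ has 3 consonants (> 2) → ill-formed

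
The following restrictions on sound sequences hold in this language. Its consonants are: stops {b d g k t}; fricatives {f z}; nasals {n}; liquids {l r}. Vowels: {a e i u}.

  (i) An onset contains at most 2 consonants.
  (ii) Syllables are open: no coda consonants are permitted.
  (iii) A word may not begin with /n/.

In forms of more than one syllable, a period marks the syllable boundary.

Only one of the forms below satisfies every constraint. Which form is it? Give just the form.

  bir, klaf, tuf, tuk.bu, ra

bir — violates constraint (ii): syllable 1 coda /r/ has 1 consonant (> 0) → phonotactically illegal
klaf — violates constraint (ii): syllable 1 coda /f/ has 1 consonant (> 0) → phonotactically illegal
tuf — violates constraint (ii): syllable 1 coda /f/ has 1 consonant (> 0) → phonotactically illegal
tuk.bu — violates constraint (ii): syllable 1 coda /k/ has 1 consonant (> 0) → phonotactically illegal
ra — σ1 onset /r/, coda /∅/ ok → phonotactically legal

ra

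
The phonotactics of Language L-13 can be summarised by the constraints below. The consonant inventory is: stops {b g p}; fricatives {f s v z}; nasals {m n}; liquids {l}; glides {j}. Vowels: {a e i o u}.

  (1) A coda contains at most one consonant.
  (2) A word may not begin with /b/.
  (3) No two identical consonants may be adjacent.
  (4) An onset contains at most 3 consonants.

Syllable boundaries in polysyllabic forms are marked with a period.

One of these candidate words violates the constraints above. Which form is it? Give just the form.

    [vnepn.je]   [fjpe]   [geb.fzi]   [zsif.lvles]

[vnepn.je]

[vnepn.je] — violates constraint 1: syllable 1 coda /pn/ has 2 consonants (> 1) → illicit
[fjpe] — σ1 onset /fjp/ (3C), coda /∅/ ok → licit
[geb.fzi] — σ1 onset /g/, coda /b/ ok; σ2 onset /fz/ (2C), coda /∅/ ok → licit
[zsif.lvles] — σ1 onset /zs/ (2C), coda /f/ ok; σ2 onset /lvl/ (3C), coda /s/ ok → licit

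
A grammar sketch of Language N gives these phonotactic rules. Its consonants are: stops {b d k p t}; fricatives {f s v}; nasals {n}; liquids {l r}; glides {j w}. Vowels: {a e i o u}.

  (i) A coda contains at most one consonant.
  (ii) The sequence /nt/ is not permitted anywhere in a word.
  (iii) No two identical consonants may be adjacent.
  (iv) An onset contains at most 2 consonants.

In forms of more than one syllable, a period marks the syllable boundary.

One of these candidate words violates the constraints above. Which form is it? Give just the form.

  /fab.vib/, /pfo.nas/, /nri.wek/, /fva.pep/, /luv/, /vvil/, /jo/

/vvil/

/fab.vib/ — σ1 onset /f/, coda /b/ ok; σ2 onset /v/, coda /b/ ok → phonotactically legal
/pfo.nas/ — σ1 onset /pf/ (2C), coda /∅/ ok; σ2 onset /n/, coda /s/ ok → phonotactically legal
/nri.wek/ — σ1 onset /nr/ (2C), coda /∅/ ok; σ2 onset /w/, coda /k/ ok → phonotactically legal
/fva.pep/ — σ1 onset /fv/ (2C), coda /∅/ ok; σ2 onset /p/, coda /p/ ok → phonotactically legal
/luv/ — σ1 onset /l/, coda /v/ ok → phonotactically legal
/vvil/ — violates constraint (iii): adjacent identical consonants /vv/ → phonotactically illegal
/jo/ — σ1 onset /j/, coda /∅/ ok → phonotactically legal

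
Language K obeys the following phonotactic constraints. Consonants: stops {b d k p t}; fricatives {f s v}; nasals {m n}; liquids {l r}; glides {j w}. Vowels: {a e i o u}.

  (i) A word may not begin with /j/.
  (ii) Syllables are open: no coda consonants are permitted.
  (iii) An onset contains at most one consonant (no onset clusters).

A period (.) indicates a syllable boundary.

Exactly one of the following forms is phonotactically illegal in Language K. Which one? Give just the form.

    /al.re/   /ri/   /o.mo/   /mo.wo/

/al.re/

/al.re/ — violates constraint (ii): syllable 1 coda /l/ has 1 consonant (> 0) → phonotactically illegal
/ri/ — σ1 onset /r/, coda /∅/ ok → phonotactically legal
/o.mo/ — σ1 onset /∅/, coda /∅/ ok; σ2 onset /m/, coda /∅/ ok → phonotactically legal
/mo.wo/ — σ1 onset /m/, coda /∅/ ok; σ2 onset /w/, coda /∅/ ok → phonotactically legal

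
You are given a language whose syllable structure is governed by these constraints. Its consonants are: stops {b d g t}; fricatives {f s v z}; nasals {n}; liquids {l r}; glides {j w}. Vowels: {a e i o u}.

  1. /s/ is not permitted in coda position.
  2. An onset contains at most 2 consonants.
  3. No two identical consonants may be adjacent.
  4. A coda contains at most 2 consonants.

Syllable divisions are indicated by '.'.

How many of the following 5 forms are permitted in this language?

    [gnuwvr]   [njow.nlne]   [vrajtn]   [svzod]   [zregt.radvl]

0

[gnuwvr] — violates constraint 4: syllable 1 coda /wvr/ has 3 consonants (> 2) → not permitted
[njow.nlne] — violates constraint 2: syllable 2 onset /nln/ has 3 consonants (> 2) → not permitted
[vrajtn] — violates constraint 4: syllable 1 coda /jtn/ has 3 consonants (> 2) → not permitted
[svzod] — violates constraint 2: syllable 1 onset /svz/ has 3 consonants (> 2) → not permitted
[zregt.radvl] — violates constraint 4: syllable 2 coda /dvl/ has 3 consonants (> 2) → not permitted
No form is permitted → 0.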